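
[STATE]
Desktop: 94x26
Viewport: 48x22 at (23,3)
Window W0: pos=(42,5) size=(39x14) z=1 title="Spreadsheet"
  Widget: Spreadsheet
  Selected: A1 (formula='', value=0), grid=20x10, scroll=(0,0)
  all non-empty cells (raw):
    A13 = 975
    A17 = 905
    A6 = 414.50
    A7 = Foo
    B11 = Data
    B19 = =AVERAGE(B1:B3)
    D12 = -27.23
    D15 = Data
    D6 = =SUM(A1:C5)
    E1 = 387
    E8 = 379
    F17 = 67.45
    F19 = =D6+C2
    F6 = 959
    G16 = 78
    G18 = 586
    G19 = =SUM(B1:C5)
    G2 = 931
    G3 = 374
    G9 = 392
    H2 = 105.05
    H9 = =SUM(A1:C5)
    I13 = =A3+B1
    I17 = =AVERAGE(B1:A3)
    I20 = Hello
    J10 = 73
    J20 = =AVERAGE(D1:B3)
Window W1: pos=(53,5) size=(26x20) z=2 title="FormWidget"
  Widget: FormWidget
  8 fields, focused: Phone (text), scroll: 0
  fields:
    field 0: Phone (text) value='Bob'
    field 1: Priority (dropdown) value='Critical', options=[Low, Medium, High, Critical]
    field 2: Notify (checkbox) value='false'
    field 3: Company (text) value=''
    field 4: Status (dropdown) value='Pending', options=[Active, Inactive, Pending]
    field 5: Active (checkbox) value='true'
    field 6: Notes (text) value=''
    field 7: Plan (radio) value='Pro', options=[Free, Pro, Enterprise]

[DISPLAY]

                                                
                                                
                   ┏━━━━━━━━━━┏━━━━━━━━━━━━━━━━━
                   ┃ Spreadshe┃ FormWidget      
                   ┠──────────┠─────────────────
                   ┃A1:       ┃> Phone:      [Bo
                   ┃       A  ┃  Priority:   [Cr
                   ┃----------┃  Notify:     [ ]
                   ┃  1      [┃  Company:    [  
                   ┃  2       ┃  Status:     [Pe
                   ┃  3       ┃  Active:     [x]
                   ┃  4       ┃  Notes:      [  
                   ┃  5       ┃  Plan:       ( )
                   ┃  6   414.┃                 
                   ┃  7 Foo   ┃                 
                   ┗━━━━━━━━━━┃                 
                              ┃                 
                              ┃                 
                              ┃                 
                              ┃                 
                              ┃                 
                              ┗━━━━━━━━━━━━━━━━━


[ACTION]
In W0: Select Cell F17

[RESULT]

                                                
                                                
                   ┏━━━━━━━━━━┏━━━━━━━━━━━━━━━━━
                   ┃ Spreadshe┃ FormWidget      
                   ┠──────────┠─────────────────
                   ┃F17: 67.45┃> Phone:      [Bo
                   ┃       A  ┃  Priority:   [Cr
                   ┃----------┃  Notify:     [ ]
                   ┃  1       ┃  Company:    [  
                   ┃  2       ┃  Status:     [Pe
                   ┃  3       ┃  Active:     [x]
                   ┃  4       ┃  Notes:      [  
                   ┃  5       ┃  Plan:       ( )
                   ┃  6   414.┃                 
                   ┃  7 Foo   ┃                 
                   ┗━━━━━━━━━━┃                 
                              ┃                 
                              ┃                 
                              ┃                 
                              ┃                 
                              ┃                 
                              ┗━━━━━━━━━━━━━━━━━


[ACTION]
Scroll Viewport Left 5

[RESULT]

                                                
                                                
                        ┏━━━━━━━━━━┏━━━━━━━━━━━━
                        ┃ Spreadshe┃ FormWidget 
                        ┠──────────┠────────────
                        ┃F17: 67.45┃> Phone:    
                        ┃       A  ┃  Priority: 
                        ┃----------┃  Notify:   
                        ┃  1       ┃  Company:  
                        ┃  2       ┃  Status:   
                        ┃  3       ┃  Active:   
                        ┃  4       ┃  Notes:    
                        ┃  5       ┃  Plan:     
                        ┃  6   414.┃            
                        ┃  7 Foo   ┃            
                        ┗━━━━━━━━━━┃            
                                   ┃            
                                   ┃            
                                   ┃            
                                   ┃            
                                   ┃            
                                   ┗━━━━━━━━━━━━


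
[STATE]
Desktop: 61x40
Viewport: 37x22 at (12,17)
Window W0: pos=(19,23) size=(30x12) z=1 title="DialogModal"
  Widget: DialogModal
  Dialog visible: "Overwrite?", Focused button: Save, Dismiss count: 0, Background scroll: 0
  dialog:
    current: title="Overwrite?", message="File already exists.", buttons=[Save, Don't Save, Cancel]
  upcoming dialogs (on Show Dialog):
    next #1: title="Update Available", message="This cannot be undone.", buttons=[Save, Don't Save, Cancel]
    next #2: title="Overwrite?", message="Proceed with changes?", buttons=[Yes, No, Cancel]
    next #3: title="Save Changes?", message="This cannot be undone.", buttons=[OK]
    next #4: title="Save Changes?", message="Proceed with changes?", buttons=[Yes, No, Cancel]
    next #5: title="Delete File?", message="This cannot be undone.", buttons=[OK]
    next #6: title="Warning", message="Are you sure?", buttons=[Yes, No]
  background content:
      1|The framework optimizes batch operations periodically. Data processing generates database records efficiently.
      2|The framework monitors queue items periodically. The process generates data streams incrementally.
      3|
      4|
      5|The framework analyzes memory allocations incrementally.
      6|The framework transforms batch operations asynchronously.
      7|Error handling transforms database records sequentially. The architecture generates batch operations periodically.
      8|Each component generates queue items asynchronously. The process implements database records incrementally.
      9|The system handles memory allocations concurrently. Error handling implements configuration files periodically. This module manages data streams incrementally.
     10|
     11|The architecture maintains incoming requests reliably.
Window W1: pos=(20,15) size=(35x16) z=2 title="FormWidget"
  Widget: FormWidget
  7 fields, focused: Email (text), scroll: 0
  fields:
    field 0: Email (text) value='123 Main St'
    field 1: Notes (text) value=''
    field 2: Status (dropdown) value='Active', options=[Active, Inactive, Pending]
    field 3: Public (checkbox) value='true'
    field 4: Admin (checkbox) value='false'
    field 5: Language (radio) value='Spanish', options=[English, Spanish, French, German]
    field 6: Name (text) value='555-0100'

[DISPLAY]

        ┠────────────────────────────
        ┃> Email:      [123 Main St  
        ┃  Notes:      [             
        ┃  Status:     [Active       
        ┃  Public:     [x]           
        ┃  Admin:      [ ]           
       ┏┃  Language:   ( ) English  (
       ┃┃  Name:       [555-0100     
       ┠┃                            
       ┃┃                            
       ┃┃                            
       ┃┃                            
       ┃┃                            
       ┃┗━━━━━━━━━━━━━━━━━━━━━━━━━━━━
       ┃Th└──────────────────────┘at┃
       ┃Error handling transforms da┃
       ┃Each component generates que┃
       ┗━━━━━━━━━━━━━━━━━━━━━━━━━━━━┛
                                     
                                     
                                     
                                     


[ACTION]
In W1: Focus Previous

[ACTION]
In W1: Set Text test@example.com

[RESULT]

        ┠────────────────────────────
        ┃  Email:      [123 Main St  
        ┃  Notes:      [             
        ┃  Status:     [Active       
        ┃  Public:     [x]           
        ┃  Admin:      [ ]           
       ┏┃  Language:   ( ) English  (
       ┃┃> Name:       [test@example.
       ┠┃                            
       ┃┃                            
       ┃┃                            
       ┃┃                            
       ┃┃                            
       ┃┗━━━━━━━━━━━━━━━━━━━━━━━━━━━━
       ┃Th└──────────────────────┘at┃
       ┃Error handling transforms da┃
       ┃Each component generates que┃
       ┗━━━━━━━━━━━━━━━━━━━━━━━━━━━━┛
                                     
                                     
                                     
                                     


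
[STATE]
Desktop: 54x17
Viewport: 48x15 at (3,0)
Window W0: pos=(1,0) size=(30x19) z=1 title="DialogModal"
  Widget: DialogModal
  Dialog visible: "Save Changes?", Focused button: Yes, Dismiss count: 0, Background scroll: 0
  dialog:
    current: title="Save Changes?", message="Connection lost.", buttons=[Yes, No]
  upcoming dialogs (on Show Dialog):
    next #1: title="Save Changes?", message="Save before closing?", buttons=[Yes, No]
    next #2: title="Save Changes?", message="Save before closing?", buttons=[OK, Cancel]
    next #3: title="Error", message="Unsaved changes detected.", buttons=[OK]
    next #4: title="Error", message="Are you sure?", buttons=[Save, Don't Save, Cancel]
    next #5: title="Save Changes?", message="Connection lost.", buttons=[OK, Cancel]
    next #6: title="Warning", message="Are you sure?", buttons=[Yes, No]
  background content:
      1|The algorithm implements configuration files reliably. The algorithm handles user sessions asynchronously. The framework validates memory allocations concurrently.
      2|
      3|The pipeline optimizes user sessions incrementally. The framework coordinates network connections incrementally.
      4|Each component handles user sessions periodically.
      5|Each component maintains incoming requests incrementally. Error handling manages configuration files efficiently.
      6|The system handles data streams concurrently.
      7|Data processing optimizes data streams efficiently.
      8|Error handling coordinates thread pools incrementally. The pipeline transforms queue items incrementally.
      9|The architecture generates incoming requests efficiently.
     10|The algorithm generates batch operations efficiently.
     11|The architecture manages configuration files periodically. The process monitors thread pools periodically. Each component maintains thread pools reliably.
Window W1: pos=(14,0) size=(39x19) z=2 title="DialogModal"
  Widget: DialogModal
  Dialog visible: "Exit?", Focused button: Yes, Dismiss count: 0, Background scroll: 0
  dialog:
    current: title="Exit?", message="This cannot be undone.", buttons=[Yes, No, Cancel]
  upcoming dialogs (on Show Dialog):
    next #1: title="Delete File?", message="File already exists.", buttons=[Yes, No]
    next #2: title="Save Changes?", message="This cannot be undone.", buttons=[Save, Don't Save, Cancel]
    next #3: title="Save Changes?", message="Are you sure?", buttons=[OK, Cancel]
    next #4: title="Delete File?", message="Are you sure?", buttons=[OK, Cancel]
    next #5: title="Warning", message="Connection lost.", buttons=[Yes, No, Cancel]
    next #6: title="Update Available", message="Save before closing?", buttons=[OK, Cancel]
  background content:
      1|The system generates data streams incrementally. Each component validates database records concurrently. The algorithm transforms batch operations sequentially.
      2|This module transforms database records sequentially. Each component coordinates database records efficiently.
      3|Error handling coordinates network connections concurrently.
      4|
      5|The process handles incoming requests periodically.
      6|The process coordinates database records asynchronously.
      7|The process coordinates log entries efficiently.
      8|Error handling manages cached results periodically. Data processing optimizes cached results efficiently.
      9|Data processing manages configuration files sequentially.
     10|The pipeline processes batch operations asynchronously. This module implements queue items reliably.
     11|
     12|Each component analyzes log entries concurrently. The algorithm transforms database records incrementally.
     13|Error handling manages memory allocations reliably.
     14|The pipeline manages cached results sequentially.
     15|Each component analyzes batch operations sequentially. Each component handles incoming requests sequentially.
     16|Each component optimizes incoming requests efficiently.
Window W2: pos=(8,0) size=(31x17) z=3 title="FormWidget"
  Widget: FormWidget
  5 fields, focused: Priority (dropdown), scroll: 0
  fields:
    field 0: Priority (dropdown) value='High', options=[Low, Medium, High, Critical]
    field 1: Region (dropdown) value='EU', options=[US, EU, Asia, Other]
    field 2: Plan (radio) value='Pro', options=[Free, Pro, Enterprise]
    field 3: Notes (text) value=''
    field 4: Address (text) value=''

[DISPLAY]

━━━━━┏━━━━━━━━━━━━━━━━━━━━━━━━━━━━━┓━━━━━━━━━━━━
Dialo┃ FormWidget                  ┃            
─────┠─────────────────────────────┨────────────
he al┃> Priority:   [High        ▼]┃a streams in
     ┃  Region:     [EU          ▼]┃atabase reco
he pi┃  Plan:       ( ) Free  (●) P┃es network c
ach c┃  Notes:      [             ]┃            
ach c┃  Address:    [             ]┃ming request
he ┌─┃                             ┃──────┐e rec
ata│ ┃                             ┃      │ries 
rro│ ┃                             ┃done. │esult
he │ ┃                             ┃el    │ratio
he └─┃                             ┃──────┘erati
he ar┃                             ┃            
     ┃                             ┃log entries 


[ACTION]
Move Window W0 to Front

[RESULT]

━━━━━━━━━━━━━━━━━━━━━━━━━━━┓━━━━━━━┓━━━━━━━━━━━━
DialogModal                ┃       ┃            
───────────────────────────┨───────┨────────────
he algorithm implements con┃     ▼]┃a streams in
                           ┃     ▼]┃atabase reco
he pipeline optimizes user ┃  (●) P┃es network c
ach component handles user ┃      ]┃            
ach component maintains inc┃      ]┃ming request
he ┌──────────────────┐stre┃       ┃──────┐e rec
ata│  Save Changes?   │s da┃       ┃      │ries 
rro│ Connection lost. │es t┃       ┃done. │esult
he │    [Yes]  No     │es i┃       ┃el    │ratio
he └──────────────────┘batc┃       ┃──────┘erati
he architecture manages con┃       ┃            
                           ┃       ┃log entries 


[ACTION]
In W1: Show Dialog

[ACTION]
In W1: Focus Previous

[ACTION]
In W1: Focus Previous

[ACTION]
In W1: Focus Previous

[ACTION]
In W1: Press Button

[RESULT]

━━━━━━━━━━━━━━━━━━━━━━━━━━━┓━━━━━━━┓━━━━━━━━━━━━
DialogModal                ┃       ┃            
───────────────────────────┨───────┨────────────
he algorithm implements con┃     ▼]┃a streams in
                           ┃     ▼]┃atabase reco
he pipeline optimizes user ┃  (●) P┃es network c
ach component handles user ┃      ]┃            
ach component maintains inc┃      ]┃ming request
he ┌──────────────────┐stre┃       ┃database rec
ata│  Save Changes?   │s da┃       ┃log entries 
rro│ Connection lost. │es t┃       ┃ached result
he │    [Yes]  No     │es i┃       ┃configuratio
he └──────────────────┘batc┃       ┃atch operati
he architecture manages con┃       ┃            
                           ┃       ┃log entries 


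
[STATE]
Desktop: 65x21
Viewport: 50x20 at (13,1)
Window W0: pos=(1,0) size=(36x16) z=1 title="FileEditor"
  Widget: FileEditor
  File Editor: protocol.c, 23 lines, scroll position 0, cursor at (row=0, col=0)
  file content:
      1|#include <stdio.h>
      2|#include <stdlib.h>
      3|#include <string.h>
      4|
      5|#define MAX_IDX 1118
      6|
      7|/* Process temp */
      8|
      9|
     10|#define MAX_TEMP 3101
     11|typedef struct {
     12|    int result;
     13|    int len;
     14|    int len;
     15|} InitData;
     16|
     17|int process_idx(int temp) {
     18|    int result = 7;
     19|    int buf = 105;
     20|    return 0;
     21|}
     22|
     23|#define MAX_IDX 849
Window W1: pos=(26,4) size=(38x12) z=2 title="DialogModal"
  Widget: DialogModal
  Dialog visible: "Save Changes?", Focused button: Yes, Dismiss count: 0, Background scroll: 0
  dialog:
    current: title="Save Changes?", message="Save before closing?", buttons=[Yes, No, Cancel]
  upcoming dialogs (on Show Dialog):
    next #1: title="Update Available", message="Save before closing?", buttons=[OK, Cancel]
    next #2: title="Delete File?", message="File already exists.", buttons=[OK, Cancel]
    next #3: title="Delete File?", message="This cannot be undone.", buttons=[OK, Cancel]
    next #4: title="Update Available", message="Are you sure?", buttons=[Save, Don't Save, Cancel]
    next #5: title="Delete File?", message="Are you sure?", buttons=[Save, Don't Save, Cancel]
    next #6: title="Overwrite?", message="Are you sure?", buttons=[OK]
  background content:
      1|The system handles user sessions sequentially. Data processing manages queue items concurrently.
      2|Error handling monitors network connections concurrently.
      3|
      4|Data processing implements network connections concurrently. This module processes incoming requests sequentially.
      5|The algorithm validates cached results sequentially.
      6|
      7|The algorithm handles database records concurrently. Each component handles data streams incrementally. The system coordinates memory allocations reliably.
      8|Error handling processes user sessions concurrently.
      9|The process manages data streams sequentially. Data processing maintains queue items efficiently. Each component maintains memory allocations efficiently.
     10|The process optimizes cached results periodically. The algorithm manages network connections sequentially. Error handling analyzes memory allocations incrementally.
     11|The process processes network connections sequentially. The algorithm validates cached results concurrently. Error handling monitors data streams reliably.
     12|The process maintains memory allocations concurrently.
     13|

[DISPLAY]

                       ┃                          
───────────────────────┨                          
tdio.h>               ▲┃                          
tdlib.h>     ┏━━━━━━━━━━━━━━━━━━━━━━━━━━━━━━━━━━━━
tring.h>     ┃ DialogModal                        
             ┠────────────────────────────────────
_IDX 1118    ┃The system handles user sessions seq
             ┃Error ┌──────────────────────┐k conn
temp */      ┃      │    Save Changes?     │      
             ┃Data p│ Save before closing? │work c
             ┃The al│ [Yes]  No   Cancel   │ resul
_TEMP 3101   ┃      └──────────────────────┘      
uct {        ┃The algorithm handles database recor
ult;         ┃Error handling processes user sessio
━━━━━━━━━━━━━┗━━━━━━━━━━━━━━━━━━━━━━━━━━━━━━━━━━━━
                                                  
                                                  
                                                  
                                                  
                                                  


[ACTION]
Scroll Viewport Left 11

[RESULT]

 FileEditor                       ┃               
──────────────────────────────────┨               
█include <stdio.h>               ▲┃               
#include <stdlib.h>     ┏━━━━━━━━━━━━━━━━━━━━━━━━━
#include <string.h>     ┃ DialogModal             
                        ┠─────────────────────────
#define MAX_IDX 1118    ┃The system handles user s
                        ┃Error ┌──────────────────
/* Process temp */      ┃      │    Save Changes? 
                        ┃Data p│ Save before closi
                        ┃The al│ [Yes]  No   Cance
#define MAX_TEMP 3101   ┃      └──────────────────
typedef struct {        ┃The algorithm handles dat
    int result;         ┃Error handling processes 
━━━━━━━━━━━━━━━━━━━━━━━━┗━━━━━━━━━━━━━━━━━━━━━━━━━
                                                  
                                                  
                                                  
                                                  
                                                  


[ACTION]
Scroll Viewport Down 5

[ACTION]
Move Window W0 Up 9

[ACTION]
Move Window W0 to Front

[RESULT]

 FileEditor                       ┃               
──────────────────────────────────┨               
█include <stdio.h>               ▲┃               
#include <stdlib.h>              █┃━━━━━━━━━━━━━━━
#include <string.h>              ░┃al             
                                 ░┃───────────────
#define MAX_IDX 1118             ░┃ handles user s
                                 ░┃───────────────
/* Process temp */               ░┃ Save Changes? 
                                 ░┃ve before closi
                                 ░┃es]  No   Cance
#define MAX_TEMP 3101            ░┃───────────────
typedef struct {                 ░┃thm handles dat
    int result;                  ▼┃ling processes 
━━━━━━━━━━━━━━━━━━━━━━━━━━━━━━━━━━┛━━━━━━━━━━━━━━━
                                                  
                                                  
                                                  
                                                  
                                                  


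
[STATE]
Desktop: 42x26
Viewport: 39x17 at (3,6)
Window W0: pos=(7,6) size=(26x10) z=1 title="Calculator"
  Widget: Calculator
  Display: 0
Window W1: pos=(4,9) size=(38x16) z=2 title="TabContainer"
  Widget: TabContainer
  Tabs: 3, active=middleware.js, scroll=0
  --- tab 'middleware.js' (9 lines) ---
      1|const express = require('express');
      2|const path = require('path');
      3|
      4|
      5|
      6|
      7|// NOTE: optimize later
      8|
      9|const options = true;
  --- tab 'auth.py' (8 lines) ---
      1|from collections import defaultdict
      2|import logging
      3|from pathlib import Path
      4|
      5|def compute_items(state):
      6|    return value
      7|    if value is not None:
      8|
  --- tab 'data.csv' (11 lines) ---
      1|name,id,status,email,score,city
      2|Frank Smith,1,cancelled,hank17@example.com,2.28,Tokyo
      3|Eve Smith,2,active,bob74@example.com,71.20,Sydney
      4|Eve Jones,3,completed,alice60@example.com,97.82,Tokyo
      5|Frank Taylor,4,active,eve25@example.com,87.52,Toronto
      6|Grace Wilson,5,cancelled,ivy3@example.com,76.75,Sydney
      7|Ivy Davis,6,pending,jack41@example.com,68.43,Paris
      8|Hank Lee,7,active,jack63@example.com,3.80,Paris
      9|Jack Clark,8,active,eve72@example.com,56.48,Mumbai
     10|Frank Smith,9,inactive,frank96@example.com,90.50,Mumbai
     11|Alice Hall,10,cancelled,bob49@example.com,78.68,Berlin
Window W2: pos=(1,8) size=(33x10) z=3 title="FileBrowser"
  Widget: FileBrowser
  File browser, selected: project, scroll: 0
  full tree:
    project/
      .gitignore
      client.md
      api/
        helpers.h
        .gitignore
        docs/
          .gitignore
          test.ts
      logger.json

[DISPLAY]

    ┏━━━━━━━━━━━━━━━━━━━━━━━━┓         
    ┃ Calculator             ┃         
━━━━━━━━━━━━━━━━━━━━━━━━━━━━━━┓        
FileBrowser                   ┃━━━━━━━┓
──────────────────────────────┨       ┃
 [-] project/                 ┃───────┨
   .gitignore                 ┃ta.csv ┃
   client.md                  ┃───────┃
   [+] api/                   ┃ess'); ┃
   logger.json                ┃       ┃
                              ┃       ┃
━━━━━━━━━━━━━━━━━━━━━━━━━━━━━━┛       ┃
 ┃                                    ┃
 ┃                                    ┃
 ┃// NOTE: optimize later             ┃
 ┃                                    ┃
 ┃const options = true;               ┃


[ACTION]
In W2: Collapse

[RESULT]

    ┏━━━━━━━━━━━━━━━━━━━━━━━━┓         
    ┃ Calculator             ┃         
━━━━━━━━━━━━━━━━━━━━━━━━━━━━━━┓        
FileBrowser                   ┃━━━━━━━┓
──────────────────────────────┨       ┃
 [+] project/                 ┃───────┨
                              ┃ta.csv ┃
                              ┃───────┃
                              ┃ess'); ┃
                              ┃       ┃
                              ┃       ┃
━━━━━━━━━━━━━━━━━━━━━━━━━━━━━━┛       ┃
 ┃                                    ┃
 ┃                                    ┃
 ┃// NOTE: optimize later             ┃
 ┃                                    ┃
 ┃const options = true;               ┃


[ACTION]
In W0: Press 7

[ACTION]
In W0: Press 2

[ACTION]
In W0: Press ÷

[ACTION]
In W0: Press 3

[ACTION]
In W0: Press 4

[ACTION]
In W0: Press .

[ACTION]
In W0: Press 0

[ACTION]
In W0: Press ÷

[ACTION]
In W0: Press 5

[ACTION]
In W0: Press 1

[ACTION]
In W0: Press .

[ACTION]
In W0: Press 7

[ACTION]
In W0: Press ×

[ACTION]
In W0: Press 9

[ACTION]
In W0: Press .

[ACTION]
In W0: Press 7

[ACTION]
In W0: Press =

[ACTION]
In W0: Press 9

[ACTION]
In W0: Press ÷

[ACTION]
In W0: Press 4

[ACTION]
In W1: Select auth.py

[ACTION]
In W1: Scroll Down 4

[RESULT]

    ┏━━━━━━━━━━━━━━━━━━━━━━━━┓         
    ┃ Calculator             ┃         
━━━━━━━━━━━━━━━━━━━━━━━━━━━━━━┓        
FileBrowser                   ┃━━━━━━━┓
──────────────────────────────┨       ┃
 [+] project/                 ┃───────┨
                              ┃ta.csv ┃
                              ┃───────┃
                              ┃       ┃
                              ┃       ┃
                              ┃       ┃
━━━━━━━━━━━━━━━━━━━━━━━━━━━━━━┛       ┃
 ┃                                    ┃
 ┃                                    ┃
 ┃                                    ┃
 ┃                                    ┃
 ┃                                    ┃


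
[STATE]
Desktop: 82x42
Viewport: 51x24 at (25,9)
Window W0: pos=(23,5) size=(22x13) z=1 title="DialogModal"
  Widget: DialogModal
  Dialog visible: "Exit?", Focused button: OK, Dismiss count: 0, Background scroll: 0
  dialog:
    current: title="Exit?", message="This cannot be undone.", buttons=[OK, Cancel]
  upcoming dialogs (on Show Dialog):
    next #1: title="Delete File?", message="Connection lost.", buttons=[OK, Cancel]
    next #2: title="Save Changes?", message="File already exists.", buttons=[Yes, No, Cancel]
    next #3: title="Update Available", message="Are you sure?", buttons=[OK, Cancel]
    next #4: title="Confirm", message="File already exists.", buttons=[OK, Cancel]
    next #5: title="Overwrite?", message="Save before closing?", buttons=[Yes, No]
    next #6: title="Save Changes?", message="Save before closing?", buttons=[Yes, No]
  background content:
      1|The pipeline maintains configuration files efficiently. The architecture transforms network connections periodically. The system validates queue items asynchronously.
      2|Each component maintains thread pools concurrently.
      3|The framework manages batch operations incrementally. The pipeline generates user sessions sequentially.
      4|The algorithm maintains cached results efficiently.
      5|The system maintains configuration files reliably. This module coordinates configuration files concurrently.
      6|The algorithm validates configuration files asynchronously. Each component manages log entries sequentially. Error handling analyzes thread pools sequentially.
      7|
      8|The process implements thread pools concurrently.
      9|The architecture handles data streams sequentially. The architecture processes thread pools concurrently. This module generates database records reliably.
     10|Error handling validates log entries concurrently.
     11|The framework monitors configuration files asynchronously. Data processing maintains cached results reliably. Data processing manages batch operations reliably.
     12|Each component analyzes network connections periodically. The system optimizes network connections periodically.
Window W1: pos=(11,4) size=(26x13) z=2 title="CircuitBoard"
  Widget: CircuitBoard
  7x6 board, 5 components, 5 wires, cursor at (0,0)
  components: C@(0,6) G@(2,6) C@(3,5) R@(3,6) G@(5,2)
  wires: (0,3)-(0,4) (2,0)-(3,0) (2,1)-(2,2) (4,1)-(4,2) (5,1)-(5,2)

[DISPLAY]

           ┃t maint┃                               
           ┃────┐ge┃                               
           ┃    │ta┃                               
           ┃t be│ns┃                               
           ┃el  │da┃                               
           ┃────┘  ┃                               
           ┃mplemen┃                               
━━━━━━━━━━━┛ure han┃                               
━━━━━━━━━━━━━━━━━━━┛                               
                                                   
                                                   
                                                   
                                                   
                                                   
                                                   
                                                   
                                                   
                                                   
                                                   
                                                   
                                                   
                                                   
                                                   
                                                   


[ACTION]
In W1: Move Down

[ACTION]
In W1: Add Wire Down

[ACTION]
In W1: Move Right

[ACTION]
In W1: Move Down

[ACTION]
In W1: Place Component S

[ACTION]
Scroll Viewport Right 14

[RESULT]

     ┃t maint┃                                     
     ┃────┐ge┃                                     
     ┃    │ta┃                                     
     ┃t be│ns┃                                     
     ┃el  │da┃                                     
     ┃────┘  ┃                                     
     ┃mplemen┃                                     
━━━━━┛ure han┃                                     
━━━━━━━━━━━━━┛                                     
                                                   
                                                   
                                                   
                                                   
                                                   
                                                   
                                                   
                                                   
                                                   
                                                   
                                                   
                                                   
                                                   
                                                   
                                                   


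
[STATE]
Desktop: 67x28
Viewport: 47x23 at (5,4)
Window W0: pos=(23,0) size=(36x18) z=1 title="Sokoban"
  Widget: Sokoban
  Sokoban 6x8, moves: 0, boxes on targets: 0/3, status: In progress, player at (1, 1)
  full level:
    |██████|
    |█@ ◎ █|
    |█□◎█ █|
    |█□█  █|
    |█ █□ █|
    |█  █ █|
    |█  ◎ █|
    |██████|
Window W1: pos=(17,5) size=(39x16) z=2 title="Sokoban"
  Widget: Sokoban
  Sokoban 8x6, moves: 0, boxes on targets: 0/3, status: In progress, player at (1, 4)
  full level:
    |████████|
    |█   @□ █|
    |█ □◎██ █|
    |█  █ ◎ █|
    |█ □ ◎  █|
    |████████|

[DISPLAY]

                  ┃█@ ◎ █                      
            ┏━━━━━━━━━━━━━━━━━━━━━━━━━━━━━━━━━━
            ┃ Sokoban                          
            ┠──────────────────────────────────
            ┃████████                          
            ┃█   @□ █                          
            ┃█ □◎██ █                          
            ┃█  █ ◎ █                          
            ┃█ □ ◎  █                          
            ┃████████                          
            ┃Moves: 0  0/3                     
            ┃                                  
            ┃                                  
            ┃                                  
            ┃                                  
            ┃                                  
            ┗━━━━━━━━━━━━━━━━━━━━━━━━━━━━━━━━━━
                                               
                                               
                                               
                                               
                                               
                                               


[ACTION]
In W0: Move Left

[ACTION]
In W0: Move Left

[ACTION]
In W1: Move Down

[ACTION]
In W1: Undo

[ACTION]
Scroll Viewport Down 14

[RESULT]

            ┏━━━━━━━━━━━━━━━━━━━━━━━━━━━━━━━━━━
            ┃ Sokoban                          
            ┠──────────────────────────────────
            ┃████████                          
            ┃█   @□ █                          
            ┃█ □◎██ █                          
            ┃█  █ ◎ █                          
            ┃█ □ ◎  █                          
            ┃████████                          
            ┃Moves: 0  0/3                     
            ┃                                  
            ┃                                  
            ┃                                  
            ┃                                  
            ┃                                  
            ┗━━━━━━━━━━━━━━━━━━━━━━━━━━━━━━━━━━
                                               
                                               
                                               
                                               
                                               
                                               
                                               


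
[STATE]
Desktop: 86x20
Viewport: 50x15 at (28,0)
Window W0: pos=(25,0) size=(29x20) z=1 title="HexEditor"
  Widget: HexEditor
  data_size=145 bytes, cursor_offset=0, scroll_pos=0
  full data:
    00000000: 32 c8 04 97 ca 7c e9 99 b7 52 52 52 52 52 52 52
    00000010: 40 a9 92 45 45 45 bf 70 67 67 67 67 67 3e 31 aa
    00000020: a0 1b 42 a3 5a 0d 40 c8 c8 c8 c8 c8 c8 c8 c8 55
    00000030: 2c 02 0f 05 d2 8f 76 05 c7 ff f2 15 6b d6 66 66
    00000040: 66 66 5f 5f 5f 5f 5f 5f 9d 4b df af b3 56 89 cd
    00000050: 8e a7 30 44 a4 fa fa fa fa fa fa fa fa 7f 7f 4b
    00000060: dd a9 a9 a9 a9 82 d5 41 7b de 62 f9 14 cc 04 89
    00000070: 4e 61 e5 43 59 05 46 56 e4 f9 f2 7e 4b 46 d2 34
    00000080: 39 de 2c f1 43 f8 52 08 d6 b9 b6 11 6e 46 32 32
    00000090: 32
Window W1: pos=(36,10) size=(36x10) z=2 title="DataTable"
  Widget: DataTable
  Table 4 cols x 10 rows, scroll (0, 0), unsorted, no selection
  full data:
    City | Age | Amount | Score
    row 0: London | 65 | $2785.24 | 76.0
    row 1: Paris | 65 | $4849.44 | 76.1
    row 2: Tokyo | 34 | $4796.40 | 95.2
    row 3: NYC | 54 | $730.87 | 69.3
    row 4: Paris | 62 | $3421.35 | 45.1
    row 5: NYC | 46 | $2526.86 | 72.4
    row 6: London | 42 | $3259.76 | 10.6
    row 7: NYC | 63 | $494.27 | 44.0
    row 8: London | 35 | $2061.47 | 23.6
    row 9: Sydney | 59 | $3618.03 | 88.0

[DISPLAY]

━━━━━━━━━━━━━━━━━━━━━━━━━┓                        
exEditor                 ┃                        
─────────────────────────┨                        
000000  32 c8 04 97 ca 7c┃                        
000010  40 a9 92 45 45 45┃                        
000020  a0 1b 42 a3 5a 0d┃                        
000030  2c 02 0f 05 d2 8f┃                        
000040  66 66 5f 5f 5f 5f┃                        
000050  8e a7 30 44 a4 fa┃                        
000060  dd a9 a9 a9 a9 82┃                        
000070  ┏━━━━━━━━━━━━━━━━━━━━━━━━━━━━━━━━━━┓      
000080  ┃ DataTable                        ┃      
000090  ┠──────────────────────────────────┨      
        ┃City  │Age│Amount  │Score         ┃      
        ┃──────┼───┼────────┼─────         ┃      


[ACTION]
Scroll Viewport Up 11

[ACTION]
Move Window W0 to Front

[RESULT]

━━━━━━━━━━━━━━━━━━━━━━━━━┓                        
exEditor                 ┃                        
─────────────────────────┨                        
000000  32 c8 04 97 ca 7c┃                        
000010  40 a9 92 45 45 45┃                        
000020  a0 1b 42 a3 5a 0d┃                        
000030  2c 02 0f 05 d2 8f┃                        
000040  66 66 5f 5f 5f 5f┃                        
000050  8e a7 30 44 a4 fa┃                        
000060  dd a9 a9 a9 a9 82┃                        
000070  4e 61 e5 43 59 05┃━━━━━━━━━━━━━━━━━┓      
000080  39 de 2c f1 43 f8┃                 ┃      
000090  32               ┃─────────────────┨      
                         ┃  │Score         ┃      
                         ┃──┼─────         ┃      


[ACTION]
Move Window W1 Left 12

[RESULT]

━━━━━━━━━━━━━━━━━━━━━━━━━┓                        
exEditor                 ┃                        
─────────────────────────┨                        
000000  32 c8 04 97 ca 7c┃                        
000010  40 a9 92 45 45 45┃                        
000020  a0 1b 42 a3 5a 0d┃                        
000030  2c 02 0f 05 d2 8f┃                        
000040  66 66 5f 5f 5f 5f┃                        
000050  8e a7 30 44 a4 fa┃                        
000060  dd a9 a9 a9 a9 82┃                        
000070  4e 61 e5 43 59 05┃━━━━━┓                  
000080  39 de 2c f1 43 f8┃     ┃                  
000090  32               ┃─────┨                  
                         ┃     ┃                  
                         ┃     ┃                  


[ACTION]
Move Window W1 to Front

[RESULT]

━━━━━━━━━━━━━━━━━━━━━━━━━┓                        
exEditor                 ┃                        
─────────────────────────┨                        
000000  32 c8 04 97 ca 7c┃                        
000010  40 a9 92 45 45 45┃                        
000020  a0 1b 42 a3 5a 0d┃                        
000030  2c 02 0f 05 d2 8f┃                        
000040  66 66 5f 5f 5f 5f┃                        
000050  8e a7 30 44 a4 fa┃                        
000060  dd a9 a9 a9 a9 82┃                        
━━━━━━━━━━━━━━━━━━━━━━━━━━━━━━━┓                  
taTable                        ┃                  
───────────────────────────────┨                  
y  │Age│Amount  │Score         ┃                  
───┼───┼────────┼─────         ┃                  


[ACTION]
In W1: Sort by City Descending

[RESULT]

━━━━━━━━━━━━━━━━━━━━━━━━━┓                        
exEditor                 ┃                        
─────────────────────────┨                        
000000  32 c8 04 97 ca 7c┃                        
000010  40 a9 92 45 45 45┃                        
000020  a0 1b 42 a3 5a 0d┃                        
000030  2c 02 0f 05 d2 8f┃                        
000040  66 66 5f 5f 5f 5f┃                        
000050  8e a7 30 44 a4 fa┃                        
000060  dd a9 a9 a9 a9 82┃                        
━━━━━━━━━━━━━━━━━━━━━━━━━━━━━━━┓                  
taTable                        ┃                  
───────────────────────────────┨                  
y ▼│Age│Amount  │Score         ┃                  
───┼───┼────────┼─────         ┃                  
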